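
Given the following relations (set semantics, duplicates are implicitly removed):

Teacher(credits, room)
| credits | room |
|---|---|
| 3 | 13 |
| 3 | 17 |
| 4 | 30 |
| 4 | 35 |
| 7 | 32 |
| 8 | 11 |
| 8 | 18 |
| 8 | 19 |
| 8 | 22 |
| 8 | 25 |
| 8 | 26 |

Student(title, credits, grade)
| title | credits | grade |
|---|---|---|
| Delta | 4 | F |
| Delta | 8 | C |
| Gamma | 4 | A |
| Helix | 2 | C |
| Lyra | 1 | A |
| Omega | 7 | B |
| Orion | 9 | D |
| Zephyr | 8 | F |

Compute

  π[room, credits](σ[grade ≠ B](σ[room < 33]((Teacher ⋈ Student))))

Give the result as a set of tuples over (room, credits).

{(11, 8), (18, 8), (19, 8), (22, 8), (25, 8), (26, 8), (30, 4)}

Teacher ⋈ Student (natural join on credits): {(4, 30, Delta, F), (4, 30, Gamma, A), (4, 35, Delta, F), (4, 35, Gamma, A), (7, 32, Omega, B), (8, 11, Delta, C), (8, 11, Zephyr, F), (8, 18, Delta, C), (8, 18, Zephyr, F), (8, 19, Delta, C), (8, 19, Zephyr, F), (8, 22, Delta, C), (8, 22, Zephyr, F), (8, 25, Delta, C), (8, 25, Zephyr, F), (8, 26, Delta, C), (8, 26, Zephyr, F)}
σ[room < 33]: keep tuples satisfying room < 33 → {(4, 30, Delta, F), (4, 30, Gamma, A), (7, 32, Omega, B), (8, 11, Delta, C), (8, 11, Zephyr, F), (8, 18, Delta, C), (8, 18, Zephyr, F), (8, 19, Delta, C), (8, 19, Zephyr, F), (8, 22, Delta, C), (8, 22, Zephyr, F), (8, 25, Delta, C), (8, 25, Zephyr, F), (8, 26, Delta, C), (8, 26, Zephyr, F)}
σ[grade ≠ B]: keep tuples satisfying grade ≠ B → {(4, 30, Delta, F), (4, 30, Gamma, A), (8, 11, Delta, C), (8, 11, Zephyr, F), (8, 18, Delta, C), (8, 18, Zephyr, F), (8, 19, Delta, C), (8, 19, Zephyr, F), (8, 22, Delta, C), (8, 22, Zephyr, F), (8, 25, Delta, C), (8, 25, Zephyr, F), (8, 26, Delta, C), (8, 26, Zephyr, F)}
Keep only column(s) room, credits (7 duplicate(s) eliminated): {(11, 8), (18, 8), (19, 8), (22, 8), (25, 8), (26, 8), (30, 4)}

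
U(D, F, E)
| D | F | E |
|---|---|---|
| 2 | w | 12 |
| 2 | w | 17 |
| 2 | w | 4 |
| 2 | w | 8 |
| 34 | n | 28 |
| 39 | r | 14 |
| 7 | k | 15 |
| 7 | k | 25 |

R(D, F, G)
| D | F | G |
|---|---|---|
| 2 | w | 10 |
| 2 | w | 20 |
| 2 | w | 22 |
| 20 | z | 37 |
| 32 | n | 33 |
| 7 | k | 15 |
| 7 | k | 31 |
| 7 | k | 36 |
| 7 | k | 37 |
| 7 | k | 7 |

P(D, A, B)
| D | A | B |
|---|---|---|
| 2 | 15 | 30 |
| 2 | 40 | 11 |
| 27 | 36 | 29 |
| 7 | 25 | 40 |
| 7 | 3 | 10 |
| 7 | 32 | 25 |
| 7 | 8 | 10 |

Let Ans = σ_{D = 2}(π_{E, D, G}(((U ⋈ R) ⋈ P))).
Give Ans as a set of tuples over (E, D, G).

Natural join on D, F: {(2, w, 12, 10), (2, w, 12, 20), (2, w, 12, 22), (2, w, 17, 10), (2, w, 17, 20), (2, w, 17, 22), (2, w, 4, 10), (2, w, 4, 20), (2, w, 4, 22), (2, w, 8, 10), (2, w, 8, 20), (2, w, 8, 22), (7, k, 15, 15), (7, k, 15, 31), (7, k, 15, 36), (7, k, 15, 37), (7, k, 15, 7), (7, k, 25, 15), (7, k, 25, 31), (7, k, 25, 36), (7, k, 25, 37), (7, k, 25, 7)}
Natural join on D: {(2, w, 12, 10, 15, 30), (2, w, 12, 10, 40, 11), (2, w, 12, 20, 15, 30), (2, w, 12, 20, 40, 11), (2, w, 12, 22, 15, 30), (2, w, 12, 22, 40, 11), (2, w, 17, 10, 15, 30), (2, w, 17, 10, 40, 11), (2, w, 17, 20, 15, 30), (2, w, 17, 20, 40, 11), (2, w, 17, 22, 15, 30), (2, w, 17, 22, 40, 11), (2, w, 4, 10, 15, 30), (2, w, 4, 10, 40, 11), (2, w, 4, 20, 15, 30), (2, w, 4, 20, 40, 11), (2, w, 4, 22, 15, 30), (2, w, 4, 22, 40, 11), (2, w, 8, 10, 15, 30), (2, w, 8, 10, 40, 11), (2, w, 8, 20, 15, 30), (2, w, 8, 20, 40, 11), (2, w, 8, 22, 15, 30), (2, w, 8, 22, 40, 11), (7, k, 15, 15, 25, 40), (7, k, 15, 15, 3, 10), (7, k, 15, 15, 32, 25), (7, k, 15, 15, 8, 10), (7, k, 15, 31, 25, 40), (7, k, 15, 31, 3, 10), (7, k, 15, 31, 32, 25), (7, k, 15, 31, 8, 10), (7, k, 15, 36, 25, 40), (7, k, 15, 36, 3, 10), (7, k, 15, 36, 32, 25), (7, k, 15, 36, 8, 10), (7, k, 15, 37, 25, 40), (7, k, 15, 37, 3, 10), (7, k, 15, 37, 32, 25), (7, k, 15, 37, 8, 10), (7, k, 15, 7, 25, 40), (7, k, 15, 7, 3, 10), (7, k, 15, 7, 32, 25), (7, k, 15, 7, 8, 10), (7, k, 25, 15, 25, 40), (7, k, 25, 15, 3, 10), (7, k, 25, 15, 32, 25), (7, k, 25, 15, 8, 10), (7, k, 25, 31, 25, 40), (7, k, 25, 31, 3, 10), (7, k, 25, 31, 32, 25), (7, k, 25, 31, 8, 10), (7, k, 25, 36, 25, 40), (7, k, 25, 36, 3, 10), (7, k, 25, 36, 32, 25), (7, k, 25, 36, 8, 10), (7, k, 25, 37, 25, 40), (7, k, 25, 37, 3, 10), (7, k, 25, 37, 32, 25), (7, k, 25, 37, 8, 10), (7, k, 25, 7, 25, 40), (7, k, 25, 7, 3, 10), (7, k, 25, 7, 32, 25), (7, k, 25, 7, 8, 10)}
π[E, D, G]: project onto (E, D, G) (42 duplicate(s) eliminated) → {(12, 2, 10), (12, 2, 20), (12, 2, 22), (15, 7, 15), (15, 7, 31), (15, 7, 36), (15, 7, 37), (15, 7, 7), (17, 2, 10), (17, 2, 20), (17, 2, 22), (25, 7, 15), (25, 7, 31), (25, 7, 36), (25, 7, 37), (25, 7, 7), (4, 2, 10), (4, 2, 20), (4, 2, 22), (8, 2, 10), (8, 2, 20), (8, 2, 22)}
Apply σ_{D = 2}; surviving tuples: {(12, 2, 10), (12, 2, 20), (12, 2, 22), (17, 2, 10), (17, 2, 20), (17, 2, 22), (4, 2, 10), (4, 2, 20), (4, 2, 22), (8, 2, 10), (8, 2, 20), (8, 2, 22)}

{(12, 2, 10), (12, 2, 20), (12, 2, 22), (17, 2, 10), (17, 2, 20), (17, 2, 22), (4, 2, 10), (4, 2, 20), (4, 2, 22), (8, 2, 10), (8, 2, 20), (8, 2, 22)}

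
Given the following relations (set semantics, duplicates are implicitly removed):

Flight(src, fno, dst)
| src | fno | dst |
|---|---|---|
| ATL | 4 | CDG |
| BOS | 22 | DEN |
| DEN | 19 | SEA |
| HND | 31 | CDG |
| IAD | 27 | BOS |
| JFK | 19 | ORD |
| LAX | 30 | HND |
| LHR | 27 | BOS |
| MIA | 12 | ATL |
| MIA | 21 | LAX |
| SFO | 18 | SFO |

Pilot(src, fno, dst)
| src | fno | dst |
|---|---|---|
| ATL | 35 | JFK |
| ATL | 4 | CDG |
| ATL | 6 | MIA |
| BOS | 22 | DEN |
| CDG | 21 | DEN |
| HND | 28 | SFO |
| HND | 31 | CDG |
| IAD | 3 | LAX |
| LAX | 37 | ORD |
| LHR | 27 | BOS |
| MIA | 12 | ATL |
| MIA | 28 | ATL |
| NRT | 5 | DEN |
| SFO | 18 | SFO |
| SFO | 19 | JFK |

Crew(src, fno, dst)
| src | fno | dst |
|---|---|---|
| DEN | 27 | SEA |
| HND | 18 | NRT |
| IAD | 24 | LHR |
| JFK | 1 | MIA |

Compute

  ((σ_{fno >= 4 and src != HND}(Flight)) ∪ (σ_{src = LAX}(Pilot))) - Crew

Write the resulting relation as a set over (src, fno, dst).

Filtering on fno >= 4 and src != HND leaves {(ATL, 4, CDG), (BOS, 22, DEN), (DEN, 19, SEA), (IAD, 27, BOS), (JFK, 19, ORD), (LAX, 30, HND), (LHR, 27, BOS), (MIA, 12, ATL), (MIA, 21, LAX), (SFO, 18, SFO)}.
Filtering on src = LAX leaves {(LAX, 37, ORD)}.
Union: {(ATL, 4, CDG), (BOS, 22, DEN), (DEN, 19, SEA), (IAD, 27, BOS), (JFK, 19, ORD), (LAX, 30, HND), (LHR, 27, BOS), (MIA, 12, ATL), (MIA, 21, LAX), (SFO, 18, SFO)} with {(LAX, 37, ORD)} → {(ATL, 4, CDG), (BOS, 22, DEN), (DEN, 19, SEA), (IAD, 27, BOS), (JFK, 19, ORD), (LAX, 30, HND), (LAX, 37, ORD), (LHR, 27, BOS), (MIA, 12, ATL), (MIA, 21, LAX), (SFO, 18, SFO)}
Difference: {(ATL, 4, CDG), (BOS, 22, DEN), (DEN, 19, SEA), (IAD, 27, BOS), (JFK, 19, ORD), (LAX, 30, HND), (LAX, 37, ORD), (LHR, 27, BOS), (MIA, 12, ATL), (MIA, 21, LAX), (SFO, 18, SFO)} with {(DEN, 27, SEA), (HND, 18, NRT), (IAD, 24, LHR), (JFK, 1, MIA)} → {(ATL, 4, CDG), (BOS, 22, DEN), (DEN, 19, SEA), (IAD, 27, BOS), (JFK, 19, ORD), (LAX, 30, HND), (LAX, 37, ORD), (LHR, 27, BOS), (MIA, 12, ATL), (MIA, 21, LAX), (SFO, 18, SFO)}

{(ATL, 4, CDG), (BOS, 22, DEN), (DEN, 19, SEA), (IAD, 27, BOS), (JFK, 19, ORD), (LAX, 30, HND), (LAX, 37, ORD), (LHR, 27, BOS), (MIA, 12, ATL), (MIA, 21, LAX), (SFO, 18, SFO)}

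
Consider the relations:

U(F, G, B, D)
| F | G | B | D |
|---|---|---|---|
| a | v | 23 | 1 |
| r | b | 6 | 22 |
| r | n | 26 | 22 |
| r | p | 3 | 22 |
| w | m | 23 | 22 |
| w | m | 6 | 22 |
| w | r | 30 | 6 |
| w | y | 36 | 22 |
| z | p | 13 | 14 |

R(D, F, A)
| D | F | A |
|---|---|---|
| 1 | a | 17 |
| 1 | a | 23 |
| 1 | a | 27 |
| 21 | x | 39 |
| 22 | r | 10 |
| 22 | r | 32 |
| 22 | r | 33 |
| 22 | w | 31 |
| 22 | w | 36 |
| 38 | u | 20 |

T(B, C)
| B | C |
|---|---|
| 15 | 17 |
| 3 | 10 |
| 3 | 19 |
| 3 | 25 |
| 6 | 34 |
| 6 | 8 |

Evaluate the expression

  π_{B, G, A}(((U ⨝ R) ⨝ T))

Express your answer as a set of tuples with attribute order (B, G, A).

Joining U and R on F, D yields {(a, v, 23, 1, 17), (a, v, 23, 1, 23), (a, v, 23, 1, 27), (r, b, 6, 22, 10), (r, b, 6, 22, 32), (r, b, 6, 22, 33), (r, n, 26, 22, 10), (r, n, 26, 22, 32), (r, n, 26, 22, 33), (r, p, 3, 22, 10), (r, p, 3, 22, 32), (r, p, 3, 22, 33), (w, m, 23, 22, 31), (w, m, 23, 22, 36), (w, m, 6, 22, 31), (w, m, 6, 22, 36), (w, y, 36, 22, 31), (w, y, 36, 22, 36)}.
Joining (U ⨝ R) and T on B yields {(r, b, 6, 22, 10, 34), (r, b, 6, 22, 10, 8), (r, b, 6, 22, 32, 34), (r, b, 6, 22, 32, 8), (r, b, 6, 22, 33, 34), (r, b, 6, 22, 33, 8), (r, p, 3, 22, 10, 10), (r, p, 3, 22, 10, 19), (r, p, 3, 22, 10, 25), (r, p, 3, 22, 32, 10), (r, p, 3, 22, 32, 19), (r, p, 3, 22, 32, 25), (r, p, 3, 22, 33, 10), (r, p, 3, 22, 33, 19), (r, p, 3, 22, 33, 25), (w, m, 6, 22, 31, 34), (w, m, 6, 22, 31, 8), (w, m, 6, 22, 36, 34), (w, m, 6, 22, 36, 8)}.
Projecting to B, G, A (11 duplicate(s) eliminated): {(3, p, 10), (3, p, 32), (3, p, 33), (6, b, 10), (6, b, 32), (6, b, 33), (6, m, 31), (6, m, 36)}

{(3, p, 10), (3, p, 32), (3, p, 33), (6, b, 10), (6, b, 32), (6, b, 33), (6, m, 31), (6, m, 36)}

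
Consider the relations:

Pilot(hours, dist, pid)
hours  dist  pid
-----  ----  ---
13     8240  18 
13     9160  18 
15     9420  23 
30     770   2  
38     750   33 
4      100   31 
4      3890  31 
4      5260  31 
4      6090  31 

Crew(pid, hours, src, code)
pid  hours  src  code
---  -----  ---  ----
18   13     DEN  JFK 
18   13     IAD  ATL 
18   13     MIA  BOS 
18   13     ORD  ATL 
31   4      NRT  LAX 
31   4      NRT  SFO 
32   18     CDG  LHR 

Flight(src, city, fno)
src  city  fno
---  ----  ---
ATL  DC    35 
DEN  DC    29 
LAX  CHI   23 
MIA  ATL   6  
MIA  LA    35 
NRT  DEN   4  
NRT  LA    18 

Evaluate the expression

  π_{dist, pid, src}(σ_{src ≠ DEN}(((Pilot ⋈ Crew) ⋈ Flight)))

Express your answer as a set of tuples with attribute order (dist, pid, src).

{(100, 31, NRT), (3890, 31, NRT), (5260, 31, NRT), (6090, 31, NRT), (8240, 18, MIA), (9160, 18, MIA)}

Joining Pilot and Crew on hours, pid yields {(13, 8240, 18, DEN, JFK), (13, 8240, 18, IAD, ATL), (13, 8240, 18, MIA, BOS), (13, 8240, 18, ORD, ATL), (13, 9160, 18, DEN, JFK), (13, 9160, 18, IAD, ATL), (13, 9160, 18, MIA, BOS), (13, 9160, 18, ORD, ATL), (4, 100, 31, NRT, LAX), (4, 100, 31, NRT, SFO), (4, 3890, 31, NRT, LAX), (4, 3890, 31, NRT, SFO), (4, 5260, 31, NRT, LAX), (4, 5260, 31, NRT, SFO), (4, 6090, 31, NRT, LAX), (4, 6090, 31, NRT, SFO)}.
Joining (Pilot ⋈ Crew) and Flight on src yields {(13, 8240, 18, DEN, JFK, DC, 29), (13, 8240, 18, MIA, BOS, ATL, 6), (13, 8240, 18, MIA, BOS, LA, 35), (13, 9160, 18, DEN, JFK, DC, 29), (13, 9160, 18, MIA, BOS, ATL, 6), (13, 9160, 18, MIA, BOS, LA, 35), (4, 100, 31, NRT, LAX, DEN, 4), (4, 100, 31, NRT, LAX, LA, 18), (4, 100, 31, NRT, SFO, DEN, 4), (4, 100, 31, NRT, SFO, LA, 18), (4, 3890, 31, NRT, LAX, DEN, 4), (4, 3890, 31, NRT, LAX, LA, 18), (4, 3890, 31, NRT, SFO, DEN, 4), (4, 3890, 31, NRT, SFO, LA, 18), (4, 5260, 31, NRT, LAX, DEN, 4), (4, 5260, 31, NRT, LAX, LA, 18), (4, 5260, 31, NRT, SFO, DEN, 4), (4, 5260, 31, NRT, SFO, LA, 18), (4, 6090, 31, NRT, LAX, DEN, 4), (4, 6090, 31, NRT, LAX, LA, 18), (4, 6090, 31, NRT, SFO, DEN, 4), (4, 6090, 31, NRT, SFO, LA, 18)}.
Filtering on src ≠ DEN leaves {(13, 8240, 18, MIA, BOS, ATL, 6), (13, 8240, 18, MIA, BOS, LA, 35), (13, 9160, 18, MIA, BOS, ATL, 6), (13, 9160, 18, MIA, BOS, LA, 35), (4, 100, 31, NRT, LAX, DEN, 4), (4, 100, 31, NRT, LAX, LA, 18), (4, 100, 31, NRT, SFO, DEN, 4), (4, 100, 31, NRT, SFO, LA, 18), (4, 3890, 31, NRT, LAX, DEN, 4), (4, 3890, 31, NRT, LAX, LA, 18), (4, 3890, 31, NRT, SFO, DEN, 4), (4, 3890, 31, NRT, SFO, LA, 18), (4, 5260, 31, NRT, LAX, DEN, 4), (4, 5260, 31, NRT, LAX, LA, 18), (4, 5260, 31, NRT, SFO, DEN, 4), (4, 5260, 31, NRT, SFO, LA, 18), (4, 6090, 31, NRT, LAX, DEN, 4), (4, 6090, 31, NRT, LAX, LA, 18), (4, 6090, 31, NRT, SFO, DEN, 4), (4, 6090, 31, NRT, SFO, LA, 18)}.
π_{dist, pid, src} gives {(100, 31, NRT), (3890, 31, NRT), (5260, 31, NRT), (6090, 31, NRT), (8240, 18, MIA), (9160, 18, MIA)} (14 duplicate(s) eliminated).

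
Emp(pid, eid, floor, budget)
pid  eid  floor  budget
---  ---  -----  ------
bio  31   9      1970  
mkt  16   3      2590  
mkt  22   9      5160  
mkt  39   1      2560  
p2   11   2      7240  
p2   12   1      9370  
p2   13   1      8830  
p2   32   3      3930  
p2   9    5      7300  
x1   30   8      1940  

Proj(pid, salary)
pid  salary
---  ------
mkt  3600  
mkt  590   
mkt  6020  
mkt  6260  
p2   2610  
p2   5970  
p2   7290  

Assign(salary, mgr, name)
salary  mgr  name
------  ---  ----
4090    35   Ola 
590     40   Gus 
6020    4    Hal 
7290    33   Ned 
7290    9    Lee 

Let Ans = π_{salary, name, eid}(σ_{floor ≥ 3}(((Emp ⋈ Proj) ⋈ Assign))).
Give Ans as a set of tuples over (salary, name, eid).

Natural join on pid: {(mkt, 16, 3, 2590, 3600), (mkt, 16, 3, 2590, 590), (mkt, 16, 3, 2590, 6020), (mkt, 16, 3, 2590, 6260), (mkt, 22, 9, 5160, 3600), (mkt, 22, 9, 5160, 590), (mkt, 22, 9, 5160, 6020), (mkt, 22, 9, 5160, 6260), (mkt, 39, 1, 2560, 3600), (mkt, 39, 1, 2560, 590), (mkt, 39, 1, 2560, 6020), (mkt, 39, 1, 2560, 6260), (p2, 11, 2, 7240, 2610), (p2, 11, 2, 7240, 5970), (p2, 11, 2, 7240, 7290), (p2, 12, 1, 9370, 2610), (p2, 12, 1, 9370, 5970), (p2, 12, 1, 9370, 7290), (p2, 13, 1, 8830, 2610), (p2, 13, 1, 8830, 5970), (p2, 13, 1, 8830, 7290), (p2, 32, 3, 3930, 2610), (p2, 32, 3, 3930, 5970), (p2, 32, 3, 3930, 7290), (p2, 9, 5, 7300, 2610), (p2, 9, 5, 7300, 5970), (p2, 9, 5, 7300, 7290)}
Natural join on salary: {(mkt, 16, 3, 2590, 590, 40, Gus), (mkt, 16, 3, 2590, 6020, 4, Hal), (mkt, 22, 9, 5160, 590, 40, Gus), (mkt, 22, 9, 5160, 6020, 4, Hal), (mkt, 39, 1, 2560, 590, 40, Gus), (mkt, 39, 1, 2560, 6020, 4, Hal), (p2, 11, 2, 7240, 7290, 33, Ned), (p2, 11, 2, 7240, 7290, 9, Lee), (p2, 12, 1, 9370, 7290, 33, Ned), (p2, 12, 1, 9370, 7290, 9, Lee), (p2, 13, 1, 8830, 7290, 33, Ned), (p2, 13, 1, 8830, 7290, 9, Lee), (p2, 32, 3, 3930, 7290, 33, Ned), (p2, 32, 3, 3930, 7290, 9, Lee), (p2, 9, 5, 7300, 7290, 33, Ned), (p2, 9, 5, 7300, 7290, 9, Lee)}
Selection floor ≥ 3: {(mkt, 16, 3, 2590, 590, 40, Gus), (mkt, 16, 3, 2590, 6020, 4, Hal), (mkt, 22, 9, 5160, 590, 40, Gus), (mkt, 22, 9, 5160, 6020, 4, Hal), (p2, 32, 3, 3930, 7290, 33, Ned), (p2, 32, 3, 3930, 7290, 9, Lee), (p2, 9, 5, 7300, 7290, 33, Ned), (p2, 9, 5, 7300, 7290, 9, Lee)}
π[salary, name, eid]: project onto (salary, name, eid) → {(590, Gus, 16), (590, Gus, 22), (6020, Hal, 16), (6020, Hal, 22), (7290, Lee, 32), (7290, Lee, 9), (7290, Ned, 32), (7290, Ned, 9)}

{(590, Gus, 16), (590, Gus, 22), (6020, Hal, 16), (6020, Hal, 22), (7290, Lee, 32), (7290, Lee, 9), (7290, Ned, 32), (7290, Ned, 9)}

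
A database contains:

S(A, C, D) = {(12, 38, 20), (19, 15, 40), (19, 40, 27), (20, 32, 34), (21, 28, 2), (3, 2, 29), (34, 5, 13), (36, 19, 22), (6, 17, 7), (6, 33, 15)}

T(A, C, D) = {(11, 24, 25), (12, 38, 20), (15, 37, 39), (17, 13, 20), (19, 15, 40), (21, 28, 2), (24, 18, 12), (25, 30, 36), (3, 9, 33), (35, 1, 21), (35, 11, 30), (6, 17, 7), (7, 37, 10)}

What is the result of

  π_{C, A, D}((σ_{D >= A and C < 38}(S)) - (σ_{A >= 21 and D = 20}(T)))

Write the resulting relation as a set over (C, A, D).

{(15, 19, 40), (17, 6, 7), (2, 3, 29), (32, 20, 34), (33, 6, 15)}

Apply σ_{D >= A and C < 38}; surviving tuples: {(19, 15, 40), (20, 32, 34), (3, 2, 29), (6, 17, 7), (6, 33, 15)}
Apply σ_{A >= 21 and D = 20}; surviving tuples: {}
Set difference of the two operands is {(19, 15, 40), (20, 32, 34), (3, 2, 29), (6, 17, 7), (6, 33, 15)}.
π_{C, A, D} gives {(15, 19, 40), (17, 6, 7), (2, 3, 29), (32, 20, 34), (33, 6, 15)}.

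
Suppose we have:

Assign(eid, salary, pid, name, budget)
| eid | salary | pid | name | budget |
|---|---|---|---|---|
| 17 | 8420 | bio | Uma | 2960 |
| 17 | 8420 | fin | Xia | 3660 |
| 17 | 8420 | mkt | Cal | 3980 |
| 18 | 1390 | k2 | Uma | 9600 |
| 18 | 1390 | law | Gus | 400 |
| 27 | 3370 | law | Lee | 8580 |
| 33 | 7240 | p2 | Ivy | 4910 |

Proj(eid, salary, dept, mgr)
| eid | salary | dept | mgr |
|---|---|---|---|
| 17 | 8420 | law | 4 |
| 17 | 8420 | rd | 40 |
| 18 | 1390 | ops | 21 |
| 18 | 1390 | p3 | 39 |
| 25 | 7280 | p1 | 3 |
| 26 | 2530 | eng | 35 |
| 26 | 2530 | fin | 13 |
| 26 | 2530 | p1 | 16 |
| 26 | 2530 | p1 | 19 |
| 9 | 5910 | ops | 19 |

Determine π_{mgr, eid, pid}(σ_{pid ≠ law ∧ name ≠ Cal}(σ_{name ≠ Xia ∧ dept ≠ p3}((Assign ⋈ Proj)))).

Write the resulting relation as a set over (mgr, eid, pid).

{(21, 18, k2), (4, 17, bio), (40, 17, bio)}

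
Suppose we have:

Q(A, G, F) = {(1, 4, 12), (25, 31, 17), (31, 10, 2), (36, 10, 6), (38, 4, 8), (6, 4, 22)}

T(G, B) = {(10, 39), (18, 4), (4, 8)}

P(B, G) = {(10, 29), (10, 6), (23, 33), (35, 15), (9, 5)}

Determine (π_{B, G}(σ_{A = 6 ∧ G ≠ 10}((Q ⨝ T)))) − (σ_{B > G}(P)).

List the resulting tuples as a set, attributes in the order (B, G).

Natural join on G: {(1, 4, 12, 8), (31, 10, 2, 39), (36, 10, 6, 39), (38, 4, 8, 8), (6, 4, 22, 8)}
Apply σ_{A = 6 ∧ G ≠ 10}; surviving tuples: {(6, 4, 22, 8)}
π_{B, G} gives {(8, 4)}.
Apply σ_{B > G}; surviving tuples: {(10, 6), (35, 15), (9, 5)}
Difference: {(8, 4)} with {(10, 6), (35, 15), (9, 5)} → {(8, 4)}

{(8, 4)}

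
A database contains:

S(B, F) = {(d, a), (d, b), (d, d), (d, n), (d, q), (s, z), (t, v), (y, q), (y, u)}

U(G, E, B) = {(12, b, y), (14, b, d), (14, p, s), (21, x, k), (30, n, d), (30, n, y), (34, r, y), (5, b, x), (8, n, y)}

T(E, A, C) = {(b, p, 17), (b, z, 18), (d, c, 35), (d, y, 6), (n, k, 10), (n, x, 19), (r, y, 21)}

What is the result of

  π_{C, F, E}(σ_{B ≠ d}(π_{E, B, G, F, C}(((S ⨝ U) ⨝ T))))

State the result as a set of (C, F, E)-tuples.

Joining S and U on B yields {(d, a, 14, b), (d, a, 30, n), (d, b, 14, b), (d, b, 30, n), (d, d, 14, b), (d, d, 30, n), (d, n, 14, b), (d, n, 30, n), (d, q, 14, b), (d, q, 30, n), (s, z, 14, p), (y, q, 12, b), (y, q, 30, n), (y, q, 34, r), (y, q, 8, n), (y, u, 12, b), (y, u, 30, n), (y, u, 34, r), (y, u, 8, n)}.
Joining (S ⨝ U) and T on E yields {(d, a, 14, b, p, 17), (d, a, 14, b, z, 18), (d, a, 30, n, k, 10), (d, a, 30, n, x, 19), (d, b, 14, b, p, 17), (d, b, 14, b, z, 18), (d, b, 30, n, k, 10), (d, b, 30, n, x, 19), (d, d, 14, b, p, 17), (d, d, 14, b, z, 18), (d, d, 30, n, k, 10), (d, d, 30, n, x, 19), (d, n, 14, b, p, 17), (d, n, 14, b, z, 18), (d, n, 30, n, k, 10), (d, n, 30, n, x, 19), (d, q, 14, b, p, 17), (d, q, 14, b, z, 18), (d, q, 30, n, k, 10), (d, q, 30, n, x, 19), (y, q, 12, b, p, 17), (y, q, 12, b, z, 18), (y, q, 30, n, k, 10), (y, q, 30, n, x, 19), (y, q, 34, r, y, 21), (y, q, 8, n, k, 10), (y, q, 8, n, x, 19), (y, u, 12, b, p, 17), (y, u, 12, b, z, 18), (y, u, 30, n, k, 10), (y, u, 30, n, x, 19), (y, u, 34, r, y, 21), (y, u, 8, n, k, 10), (y, u, 8, n, x, 19)}.
π_{E, B, G, F, C} gives {(b, d, 14, a, 17), (b, d, 14, a, 18), (b, d, 14, b, 17), (b, d, 14, b, 18), (b, d, 14, d, 17), (b, d, 14, d, 18), (b, d, 14, n, 17), (b, d, 14, n, 18), (b, d, 14, q, 17), (b, d, 14, q, 18), (b, y, 12, q, 17), (b, y, 12, q, 18), (b, y, 12, u, 17), (b, y, 12, u, 18), (n, d, 30, a, 10), (n, d, 30, a, 19), (n, d, 30, b, 10), (n, d, 30, b, 19), (n, d, 30, d, 10), (n, d, 30, d, 19), (n, d, 30, n, 10), (n, d, 30, n, 19), (n, d, 30, q, 10), (n, d, 30, q, 19), (n, y, 30, q, 10), (n, y, 30, q, 19), (n, y, 30, u, 10), (n, y, 30, u, 19), (n, y, 8, q, 10), (n, y, 8, q, 19), (n, y, 8, u, 10), (n, y, 8, u, 19), (r, y, 34, q, 21), (r, y, 34, u, 21)}.
σ[B ≠ d]: keep tuples satisfying B ≠ d → {(b, y, 12, q, 17), (b, y, 12, q, 18), (b, y, 12, u, 17), (b, y, 12, u, 18), (n, y, 30, q, 10), (n, y, 30, q, 19), (n, y, 30, u, 10), (n, y, 30, u, 19), (n, y, 8, q, 10), (n, y, 8, q, 19), (n, y, 8, u, 10), (n, y, 8, u, 19), (r, y, 34, q, 21), (r, y, 34, u, 21)}
π_{C, F, E} gives {(10, q, n), (10, u, n), (17, q, b), (17, u, b), (18, q, b), (18, u, b), (19, q, n), (19, u, n), (21, q, r), (21, u, r)} (4 duplicate(s) eliminated).

{(10, q, n), (10, u, n), (17, q, b), (17, u, b), (18, q, b), (18, u, b), (19, q, n), (19, u, n), (21, q, r), (21, u, r)}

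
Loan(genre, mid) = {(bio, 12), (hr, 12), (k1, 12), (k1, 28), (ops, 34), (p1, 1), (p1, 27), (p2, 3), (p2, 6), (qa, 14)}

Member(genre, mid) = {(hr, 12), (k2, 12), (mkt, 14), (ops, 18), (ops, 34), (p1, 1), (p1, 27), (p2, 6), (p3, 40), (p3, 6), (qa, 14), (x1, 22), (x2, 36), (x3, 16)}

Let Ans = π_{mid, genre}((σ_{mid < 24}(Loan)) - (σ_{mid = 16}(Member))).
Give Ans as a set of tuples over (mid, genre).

{(1, p1), (12, bio), (12, hr), (12, k1), (14, qa), (3, p2), (6, p2)}

Apply σ_{mid < 24}; surviving tuples: {(bio, 12), (hr, 12), (k1, 12), (p1, 1), (p2, 3), (p2, 6), (qa, 14)}
Apply σ_{mid = 16}; surviving tuples: {(x3, 16)}
Difference: {(bio, 12), (hr, 12), (k1, 12), (p1, 1), (p2, 3), (p2, 6), (qa, 14)} with {(x3, 16)} → {(bio, 12), (hr, 12), (k1, 12), (p1, 1), (p2, 3), (p2, 6), (qa, 14)}
Keep only column(s) mid, genre: {(1, p1), (12, bio), (12, hr), (12, k1), (14, qa), (3, p2), (6, p2)}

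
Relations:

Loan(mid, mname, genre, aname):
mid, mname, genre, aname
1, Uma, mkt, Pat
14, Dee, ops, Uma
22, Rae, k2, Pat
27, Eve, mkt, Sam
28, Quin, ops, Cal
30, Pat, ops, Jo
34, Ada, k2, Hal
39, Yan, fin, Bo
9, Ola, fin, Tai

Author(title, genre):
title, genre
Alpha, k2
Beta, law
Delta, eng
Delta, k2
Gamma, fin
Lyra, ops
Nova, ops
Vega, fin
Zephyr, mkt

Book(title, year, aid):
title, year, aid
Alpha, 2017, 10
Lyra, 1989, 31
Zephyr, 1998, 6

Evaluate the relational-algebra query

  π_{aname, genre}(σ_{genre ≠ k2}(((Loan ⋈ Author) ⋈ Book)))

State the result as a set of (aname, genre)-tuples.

Loan ⋈ Author (natural join on genre): {(1, Uma, mkt, Pat, Zephyr), (14, Dee, ops, Uma, Lyra), (14, Dee, ops, Uma, Nova), (22, Rae, k2, Pat, Alpha), (22, Rae, k2, Pat, Delta), (27, Eve, mkt, Sam, Zephyr), (28, Quin, ops, Cal, Lyra), (28, Quin, ops, Cal, Nova), (30, Pat, ops, Jo, Lyra), (30, Pat, ops, Jo, Nova), (34, Ada, k2, Hal, Alpha), (34, Ada, k2, Hal, Delta), (39, Yan, fin, Bo, Gamma), (39, Yan, fin, Bo, Vega), (9, Ola, fin, Tai, Gamma), (9, Ola, fin, Tai, Vega)}
(Loan ⋈ Author) ⋈ Book (natural join on title): {(1, Uma, mkt, Pat, Zephyr, 1998, 6), (14, Dee, ops, Uma, Lyra, 1989, 31), (22, Rae, k2, Pat, Alpha, 2017, 10), (27, Eve, mkt, Sam, Zephyr, 1998, 6), (28, Quin, ops, Cal, Lyra, 1989, 31), (30, Pat, ops, Jo, Lyra, 1989, 31), (34, Ada, k2, Hal, Alpha, 2017, 10)}
Selection genre ≠ k2: {(1, Uma, mkt, Pat, Zephyr, 1998, 6), (14, Dee, ops, Uma, Lyra, 1989, 31), (27, Eve, mkt, Sam, Zephyr, 1998, 6), (28, Quin, ops, Cal, Lyra, 1989, 31), (30, Pat, ops, Jo, Lyra, 1989, 31)}
π[aname, genre]: project onto (aname, genre) → {(Cal, ops), (Jo, ops), (Pat, mkt), (Sam, mkt), (Uma, ops)}

{(Cal, ops), (Jo, ops), (Pat, mkt), (Sam, mkt), (Uma, ops)}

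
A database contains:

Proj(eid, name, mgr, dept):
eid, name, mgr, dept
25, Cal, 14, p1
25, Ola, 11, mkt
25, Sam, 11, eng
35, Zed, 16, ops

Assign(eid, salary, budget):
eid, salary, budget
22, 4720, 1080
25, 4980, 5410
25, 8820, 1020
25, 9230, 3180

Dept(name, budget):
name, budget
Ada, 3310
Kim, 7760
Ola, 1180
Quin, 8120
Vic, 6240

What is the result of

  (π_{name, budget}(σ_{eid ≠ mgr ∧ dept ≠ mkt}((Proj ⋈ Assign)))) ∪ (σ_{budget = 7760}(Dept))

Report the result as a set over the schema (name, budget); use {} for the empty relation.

{(Cal, 1020), (Cal, 3180), (Cal, 5410), (Kim, 7760), (Sam, 1020), (Sam, 3180), (Sam, 5410)}

Joining Proj and Assign on eid yields {(25, Cal, 14, p1, 4980, 5410), (25, Cal, 14, p1, 8820, 1020), (25, Cal, 14, p1, 9230, 3180), (25, Ola, 11, mkt, 4980, 5410), (25, Ola, 11, mkt, 8820, 1020), (25, Ola, 11, mkt, 9230, 3180), (25, Sam, 11, eng, 4980, 5410), (25, Sam, 11, eng, 8820, 1020), (25, Sam, 11, eng, 9230, 3180)}.
σ[eid ≠ mgr ∧ dept ≠ mkt]: keep tuples satisfying eid ≠ mgr ∧ dept ≠ mkt → {(25, Cal, 14, p1, 4980, 5410), (25, Cal, 14, p1, 8820, 1020), (25, Cal, 14, p1, 9230, 3180), (25, Sam, 11, eng, 4980, 5410), (25, Sam, 11, eng, 8820, 1020), (25, Sam, 11, eng, 9230, 3180)}
π[name, budget]: project onto (name, budget) → {(Cal, 1020), (Cal, 3180), (Cal, 5410), (Sam, 1020), (Sam, 3180), (Sam, 5410)}
σ[budget = 7760]: keep tuples satisfying budget = 7760 → {(Kim, 7760)}
Taking the union: {(Cal, 1020), (Cal, 3180), (Cal, 5410), (Kim, 7760), (Sam, 1020), (Sam, 3180), (Sam, 5410)}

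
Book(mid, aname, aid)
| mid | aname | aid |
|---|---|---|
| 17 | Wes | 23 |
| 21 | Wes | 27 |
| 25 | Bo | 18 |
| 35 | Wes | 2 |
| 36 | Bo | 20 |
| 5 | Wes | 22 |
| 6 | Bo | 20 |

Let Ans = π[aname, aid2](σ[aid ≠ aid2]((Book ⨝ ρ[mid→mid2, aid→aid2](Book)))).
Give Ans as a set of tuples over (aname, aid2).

ρ[mid→mid2, aid→aid2]: schema becomes (mid2, aname, aid2); tuples unchanged.
Natural join on aname: {(17, Wes, 23, 17, 23), (17, Wes, 23, 21, 27), (17, Wes, 23, 35, 2), (17, Wes, 23, 5, 22), (21, Wes, 27, 17, 23), (21, Wes, 27, 21, 27), (21, Wes, 27, 35, 2), (21, Wes, 27, 5, 22), (25, Bo, 18, 25, 18), (25, Bo, 18, 36, 20), (25, Bo, 18, 6, 20), (35, Wes, 2, 17, 23), (35, Wes, 2, 21, 27), (35, Wes, 2, 35, 2), (35, Wes, 2, 5, 22), (36, Bo, 20, 25, 18), (36, Bo, 20, 36, 20), (36, Bo, 20, 6, 20), (5, Wes, 22, 17, 23), (5, Wes, 22, 21, 27), (5, Wes, 22, 35, 2), (5, Wes, 22, 5, 22), (6, Bo, 20, 25, 18), (6, Bo, 20, 36, 20), (6, Bo, 20, 6, 20)}
Filtering on aid ≠ aid2 leaves {(17, Wes, 23, 21, 27), (17, Wes, 23, 35, 2), (17, Wes, 23, 5, 22), (21, Wes, 27, 17, 23), (21, Wes, 27, 35, 2), (21, Wes, 27, 5, 22), (25, Bo, 18, 36, 20), (25, Bo, 18, 6, 20), (35, Wes, 2, 17, 23), (35, Wes, 2, 21, 27), (35, Wes, 2, 5, 22), (36, Bo, 20, 25, 18), (5, Wes, 22, 17, 23), (5, Wes, 22, 21, 27), (5, Wes, 22, 35, 2), (6, Bo, 20, 25, 18)}.
π_{aname, aid2} gives {(Bo, 18), (Bo, 20), (Wes, 2), (Wes, 22), (Wes, 23), (Wes, 27)} (10 duplicate(s) eliminated).

{(Bo, 18), (Bo, 20), (Wes, 2), (Wes, 22), (Wes, 23), (Wes, 27)}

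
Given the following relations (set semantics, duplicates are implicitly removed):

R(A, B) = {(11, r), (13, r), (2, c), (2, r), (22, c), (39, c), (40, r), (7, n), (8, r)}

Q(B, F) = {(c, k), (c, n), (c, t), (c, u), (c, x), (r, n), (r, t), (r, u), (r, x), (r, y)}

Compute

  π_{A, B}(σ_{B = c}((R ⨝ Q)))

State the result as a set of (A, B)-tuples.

Natural join on B: {(11, r, n), (11, r, t), (11, r, u), (11, r, x), (11, r, y), (13, r, n), (13, r, t), (13, r, u), (13, r, x), (13, r, y), (2, c, k), (2, c, n), (2, c, t), (2, c, u), (2, c, x), (2, r, n), (2, r, t), (2, r, u), (2, r, x), (2, r, y), (22, c, k), (22, c, n), (22, c, t), (22, c, u), (22, c, x), (39, c, k), (39, c, n), (39, c, t), (39, c, u), (39, c, x), (40, r, n), (40, r, t), (40, r, u), (40, r, x), (40, r, y), (8, r, n), (8, r, t), (8, r, u), (8, r, x), (8, r, y)}
Selection B = c: {(2, c, k), (2, c, n), (2, c, t), (2, c, u), (2, c, x), (22, c, k), (22, c, n), (22, c, t), (22, c, u), (22, c, x), (39, c, k), (39, c, n), (39, c, t), (39, c, u), (39, c, x)}
Projecting to A, B (12 duplicate(s) eliminated): {(2, c), (22, c), (39, c)}

{(2, c), (22, c), (39, c)}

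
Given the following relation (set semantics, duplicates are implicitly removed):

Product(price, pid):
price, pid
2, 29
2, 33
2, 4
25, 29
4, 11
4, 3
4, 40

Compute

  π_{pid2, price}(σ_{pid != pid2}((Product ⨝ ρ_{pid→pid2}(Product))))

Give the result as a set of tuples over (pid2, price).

ρ[pid→pid2]: schema becomes (price, pid2); tuples unchanged.
Natural join on price: {(2, 29, 29), (2, 29, 33), (2, 29, 4), (2, 33, 29), (2, 33, 33), (2, 33, 4), (2, 4, 29), (2, 4, 33), (2, 4, 4), (25, 29, 29), (4, 11, 11), (4, 11, 3), (4, 11, 40), (4, 3, 11), (4, 3, 3), (4, 3, 40), (4, 40, 11), (4, 40, 3), (4, 40, 40)}
Filtering on pid != pid2 leaves {(2, 29, 33), (2, 29, 4), (2, 33, 29), (2, 33, 4), (2, 4, 29), (2, 4, 33), (4, 11, 3), (4, 11, 40), (4, 3, 11), (4, 3, 40), (4, 40, 11), (4, 40, 3)}.
π_{pid2, price} gives {(11, 4), (29, 2), (3, 4), (33, 2), (4, 2), (40, 4)} (6 duplicate(s) eliminated).

{(11, 4), (29, 2), (3, 4), (33, 2), (4, 2), (40, 4)}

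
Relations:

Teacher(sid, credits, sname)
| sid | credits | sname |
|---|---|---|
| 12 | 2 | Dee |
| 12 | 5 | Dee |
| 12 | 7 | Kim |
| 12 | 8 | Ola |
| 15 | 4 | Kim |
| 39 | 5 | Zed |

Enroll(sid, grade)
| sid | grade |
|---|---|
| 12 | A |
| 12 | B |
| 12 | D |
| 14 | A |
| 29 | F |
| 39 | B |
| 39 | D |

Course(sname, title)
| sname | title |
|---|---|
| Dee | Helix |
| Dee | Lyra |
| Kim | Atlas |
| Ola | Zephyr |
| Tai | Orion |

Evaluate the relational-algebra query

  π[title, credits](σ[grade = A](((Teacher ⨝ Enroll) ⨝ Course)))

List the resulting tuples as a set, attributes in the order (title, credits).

Joining Teacher and Enroll on sid yields {(12, 2, Dee, A), (12, 2, Dee, B), (12, 2, Dee, D), (12, 5, Dee, A), (12, 5, Dee, B), (12, 5, Dee, D), (12, 7, Kim, A), (12, 7, Kim, B), (12, 7, Kim, D), (12, 8, Ola, A), (12, 8, Ola, B), (12, 8, Ola, D), (39, 5, Zed, B), (39, 5, Zed, D)}.
Joining (Teacher ⨝ Enroll) and Course on sname yields {(12, 2, Dee, A, Helix), (12, 2, Dee, A, Lyra), (12, 2, Dee, B, Helix), (12, 2, Dee, B, Lyra), (12, 2, Dee, D, Helix), (12, 2, Dee, D, Lyra), (12, 5, Dee, A, Helix), (12, 5, Dee, A, Lyra), (12, 5, Dee, B, Helix), (12, 5, Dee, B, Lyra), (12, 5, Dee, D, Helix), (12, 5, Dee, D, Lyra), (12, 7, Kim, A, Atlas), (12, 7, Kim, B, Atlas), (12, 7, Kim, D, Atlas), (12, 8, Ola, A, Zephyr), (12, 8, Ola, B, Zephyr), (12, 8, Ola, D, Zephyr)}.
σ[grade = A]: keep tuples satisfying grade = A → {(12, 2, Dee, A, Helix), (12, 2, Dee, A, Lyra), (12, 5, Dee, A, Helix), (12, 5, Dee, A, Lyra), (12, 7, Kim, A, Atlas), (12, 8, Ola, A, Zephyr)}
π_{title, credits} gives {(Atlas, 7), (Helix, 2), (Helix, 5), (Lyra, 2), (Lyra, 5), (Zephyr, 8)}.

{(Atlas, 7), (Helix, 2), (Helix, 5), (Lyra, 2), (Lyra, 5), (Zephyr, 8)}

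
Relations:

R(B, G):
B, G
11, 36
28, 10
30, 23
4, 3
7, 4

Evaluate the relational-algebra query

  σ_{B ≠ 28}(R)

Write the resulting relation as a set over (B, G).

{(11, 36), (30, 23), (4, 3), (7, 4)}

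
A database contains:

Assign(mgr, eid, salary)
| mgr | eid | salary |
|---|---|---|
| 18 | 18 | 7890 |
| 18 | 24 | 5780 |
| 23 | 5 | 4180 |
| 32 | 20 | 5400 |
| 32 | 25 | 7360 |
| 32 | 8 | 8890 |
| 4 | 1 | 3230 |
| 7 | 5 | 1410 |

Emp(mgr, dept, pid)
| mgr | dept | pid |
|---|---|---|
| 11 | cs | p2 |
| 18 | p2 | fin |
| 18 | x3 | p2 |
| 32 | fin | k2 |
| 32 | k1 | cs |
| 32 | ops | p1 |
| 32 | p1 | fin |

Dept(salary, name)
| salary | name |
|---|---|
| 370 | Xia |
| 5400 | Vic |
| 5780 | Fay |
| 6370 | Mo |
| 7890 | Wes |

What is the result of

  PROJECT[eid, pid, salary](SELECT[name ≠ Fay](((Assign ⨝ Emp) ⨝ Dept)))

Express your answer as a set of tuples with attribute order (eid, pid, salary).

{(18, fin, 7890), (18, p2, 7890), (20, cs, 5400), (20, fin, 5400), (20, k2, 5400), (20, p1, 5400)}

Joining Assign and Emp on mgr yields {(18, 18, 7890, p2, fin), (18, 18, 7890, x3, p2), (18, 24, 5780, p2, fin), (18, 24, 5780, x3, p2), (32, 20, 5400, fin, k2), (32, 20, 5400, k1, cs), (32, 20, 5400, ops, p1), (32, 20, 5400, p1, fin), (32, 25, 7360, fin, k2), (32, 25, 7360, k1, cs), (32, 25, 7360, ops, p1), (32, 25, 7360, p1, fin), (32, 8, 8890, fin, k2), (32, 8, 8890, k1, cs), (32, 8, 8890, ops, p1), (32, 8, 8890, p1, fin)}.
Joining (Assign ⨝ Emp) and Dept on salary yields {(18, 18, 7890, p2, fin, Wes), (18, 18, 7890, x3, p2, Wes), (18, 24, 5780, p2, fin, Fay), (18, 24, 5780, x3, p2, Fay), (32, 20, 5400, fin, k2, Vic), (32, 20, 5400, k1, cs, Vic), (32, 20, 5400, ops, p1, Vic), (32, 20, 5400, p1, fin, Vic)}.
Apply σ_{name ≠ Fay}; surviving tuples: {(18, 18, 7890, p2, fin, Wes), (18, 18, 7890, x3, p2, Wes), (32, 20, 5400, fin, k2, Vic), (32, 20, 5400, k1, cs, Vic), (32, 20, 5400, ops, p1, Vic), (32, 20, 5400, p1, fin, Vic)}
π_{eid, pid, salary} gives {(18, fin, 7890), (18, p2, 7890), (20, cs, 5400), (20, fin, 5400), (20, k2, 5400), (20, p1, 5400)}.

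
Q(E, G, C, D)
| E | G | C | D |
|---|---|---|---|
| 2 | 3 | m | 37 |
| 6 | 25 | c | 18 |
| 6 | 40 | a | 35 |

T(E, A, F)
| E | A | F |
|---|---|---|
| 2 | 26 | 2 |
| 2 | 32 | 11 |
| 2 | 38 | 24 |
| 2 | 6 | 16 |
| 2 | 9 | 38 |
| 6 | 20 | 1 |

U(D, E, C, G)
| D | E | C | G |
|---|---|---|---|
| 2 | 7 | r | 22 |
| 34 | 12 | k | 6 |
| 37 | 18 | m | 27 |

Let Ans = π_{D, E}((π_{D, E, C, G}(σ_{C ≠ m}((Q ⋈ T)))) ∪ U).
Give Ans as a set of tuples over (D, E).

{(18, 6), (2, 7), (34, 12), (35, 6), (37, 18)}

Q ⋈ T (natural join on E): {(2, 3, m, 37, 26, 2), (2, 3, m, 37, 32, 11), (2, 3, m, 37, 38, 24), (2, 3, m, 37, 6, 16), (2, 3, m, 37, 9, 38), (6, 25, c, 18, 20, 1), (6, 40, a, 35, 20, 1)}
Filtering on C ≠ m leaves {(6, 25, c, 18, 20, 1), (6, 40, a, 35, 20, 1)}.
π[D, E, C, G]: project onto (D, E, C, G) → {(18, 6, c, 25), (35, 6, a, 40)}
Set union of the two operands is {(18, 6, c, 25), (2, 7, r, 22), (34, 12, k, 6), (35, 6, a, 40), (37, 18, m, 27)}.
π[D, E]: project onto (D, E) → {(18, 6), (2, 7), (34, 12), (35, 6), (37, 18)}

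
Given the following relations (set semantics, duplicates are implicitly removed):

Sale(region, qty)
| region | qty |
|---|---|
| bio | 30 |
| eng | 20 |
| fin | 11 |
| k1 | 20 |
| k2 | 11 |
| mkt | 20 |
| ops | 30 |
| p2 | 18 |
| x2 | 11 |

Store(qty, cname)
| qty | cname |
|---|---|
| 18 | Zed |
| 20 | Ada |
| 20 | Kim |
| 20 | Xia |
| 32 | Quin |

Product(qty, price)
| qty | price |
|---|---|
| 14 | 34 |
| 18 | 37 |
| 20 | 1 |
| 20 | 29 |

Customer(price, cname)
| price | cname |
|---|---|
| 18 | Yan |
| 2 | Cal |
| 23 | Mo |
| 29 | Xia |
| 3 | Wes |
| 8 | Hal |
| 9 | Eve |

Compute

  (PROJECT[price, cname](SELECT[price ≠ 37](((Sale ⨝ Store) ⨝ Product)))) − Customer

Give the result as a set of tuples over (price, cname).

{(1, Ada), (1, Kim), (1, Xia), (29, Ada), (29, Kim)}

Joining Sale and Store on qty yields {(eng, 20, Ada), (eng, 20, Kim), (eng, 20, Xia), (k1, 20, Ada), (k1, 20, Kim), (k1, 20, Xia), (mkt, 20, Ada), (mkt, 20, Kim), (mkt, 20, Xia), (p2, 18, Zed)}.
Joining (Sale ⨝ Store) and Product on qty yields {(eng, 20, Ada, 1), (eng, 20, Ada, 29), (eng, 20, Kim, 1), (eng, 20, Kim, 29), (eng, 20, Xia, 1), (eng, 20, Xia, 29), (k1, 20, Ada, 1), (k1, 20, Ada, 29), (k1, 20, Kim, 1), (k1, 20, Kim, 29), (k1, 20, Xia, 1), (k1, 20, Xia, 29), (mkt, 20, Ada, 1), (mkt, 20, Ada, 29), (mkt, 20, Kim, 1), (mkt, 20, Kim, 29), (mkt, 20, Xia, 1), (mkt, 20, Xia, 29), (p2, 18, Zed, 37)}.
σ[price ≠ 37]: keep tuples satisfying price ≠ 37 → {(eng, 20, Ada, 1), (eng, 20, Ada, 29), (eng, 20, Kim, 1), (eng, 20, Kim, 29), (eng, 20, Xia, 1), (eng, 20, Xia, 29), (k1, 20, Ada, 1), (k1, 20, Ada, 29), (k1, 20, Kim, 1), (k1, 20, Kim, 29), (k1, 20, Xia, 1), (k1, 20, Xia, 29), (mkt, 20, Ada, 1), (mkt, 20, Ada, 29), (mkt, 20, Kim, 1), (mkt, 20, Kim, 29), (mkt, 20, Xia, 1), (mkt, 20, Xia, 29)}
π_{price, cname} gives {(1, Ada), (1, Kim), (1, Xia), (29, Ada), (29, Kim), (29, Xia)} (12 duplicate(s) eliminated).
Taking the difference: {(1, Ada), (1, Kim), (1, Xia), (29, Ada), (29, Kim)}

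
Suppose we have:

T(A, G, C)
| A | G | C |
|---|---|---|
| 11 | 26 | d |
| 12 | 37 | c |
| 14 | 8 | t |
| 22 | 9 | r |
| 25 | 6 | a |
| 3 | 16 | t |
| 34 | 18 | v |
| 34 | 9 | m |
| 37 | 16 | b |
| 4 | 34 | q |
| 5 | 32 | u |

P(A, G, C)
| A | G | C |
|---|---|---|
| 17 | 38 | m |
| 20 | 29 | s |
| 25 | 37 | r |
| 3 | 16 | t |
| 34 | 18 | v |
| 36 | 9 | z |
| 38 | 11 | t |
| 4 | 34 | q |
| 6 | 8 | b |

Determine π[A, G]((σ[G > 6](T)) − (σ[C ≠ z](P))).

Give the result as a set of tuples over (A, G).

{(11, 26), (12, 37), (14, 8), (22, 9), (34, 9), (37, 16), (5, 32)}

σ[G > 6]: keep tuples satisfying G > 6 → {(11, 26, d), (12, 37, c), (14, 8, t), (22, 9, r), (3, 16, t), (34, 18, v), (34, 9, m), (37, 16, b), (4, 34, q), (5, 32, u)}
σ[C ≠ z]: keep tuples satisfying C ≠ z → {(17, 38, m), (20, 29, s), (25, 37, r), (3, 16, t), (34, 18, v), (38, 11, t), (4, 34, q), (6, 8, b)}
Taking the difference: {(11, 26, d), (12, 37, c), (14, 8, t), (22, 9, r), (34, 9, m), (37, 16, b), (5, 32, u)}
π[A, G]: project onto (A, G) → {(11, 26), (12, 37), (14, 8), (22, 9), (34, 9), (37, 16), (5, 32)}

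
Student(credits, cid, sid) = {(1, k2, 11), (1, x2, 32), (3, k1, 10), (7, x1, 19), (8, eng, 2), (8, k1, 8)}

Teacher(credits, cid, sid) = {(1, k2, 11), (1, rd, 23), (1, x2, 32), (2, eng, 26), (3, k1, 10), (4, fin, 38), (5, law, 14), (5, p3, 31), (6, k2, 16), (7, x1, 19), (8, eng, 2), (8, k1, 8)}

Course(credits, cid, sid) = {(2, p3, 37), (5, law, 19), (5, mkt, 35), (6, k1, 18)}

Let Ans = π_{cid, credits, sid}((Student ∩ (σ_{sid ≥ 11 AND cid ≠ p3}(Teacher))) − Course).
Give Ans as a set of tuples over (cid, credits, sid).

{(k2, 1, 11), (x1, 7, 19), (x2, 1, 32)}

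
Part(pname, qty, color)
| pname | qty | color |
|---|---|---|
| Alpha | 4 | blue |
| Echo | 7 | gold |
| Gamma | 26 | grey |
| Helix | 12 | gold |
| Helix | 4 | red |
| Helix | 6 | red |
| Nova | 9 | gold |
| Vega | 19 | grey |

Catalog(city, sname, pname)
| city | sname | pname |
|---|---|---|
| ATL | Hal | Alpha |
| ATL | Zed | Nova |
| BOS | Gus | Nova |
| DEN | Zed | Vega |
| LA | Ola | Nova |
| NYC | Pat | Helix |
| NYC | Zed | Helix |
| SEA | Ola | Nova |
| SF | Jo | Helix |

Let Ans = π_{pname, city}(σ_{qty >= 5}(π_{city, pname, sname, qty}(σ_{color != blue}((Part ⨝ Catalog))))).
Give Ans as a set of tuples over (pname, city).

Natural join on pname: {(Alpha, 4, blue, ATL, Hal), (Helix, 12, gold, NYC, Pat), (Helix, 12, gold, NYC, Zed), (Helix, 12, gold, SF, Jo), (Helix, 4, red, NYC, Pat), (Helix, 4, red, NYC, Zed), (Helix, 4, red, SF, Jo), (Helix, 6, red, NYC, Pat), (Helix, 6, red, NYC, Zed), (Helix, 6, red, SF, Jo), (Nova, 9, gold, ATL, Zed), (Nova, 9, gold, BOS, Gus), (Nova, 9, gold, LA, Ola), (Nova, 9, gold, SEA, Ola), (Vega, 19, grey, DEN, Zed)}
Apply σ_{color != blue}; surviving tuples: {(Helix, 12, gold, NYC, Pat), (Helix, 12, gold, NYC, Zed), (Helix, 12, gold, SF, Jo), (Helix, 4, red, NYC, Pat), (Helix, 4, red, NYC, Zed), (Helix, 4, red, SF, Jo), (Helix, 6, red, NYC, Pat), (Helix, 6, red, NYC, Zed), (Helix, 6, red, SF, Jo), (Nova, 9, gold, ATL, Zed), (Nova, 9, gold, BOS, Gus), (Nova, 9, gold, LA, Ola), (Nova, 9, gold, SEA, Ola), (Vega, 19, grey, DEN, Zed)}
π[city, pname, sname, qty]: project onto (city, pname, sname, qty) → {(ATL, Nova, Zed, 9), (BOS, Nova, Gus, 9), (DEN, Vega, Zed, 19), (LA, Nova, Ola, 9), (NYC, Helix, Pat, 12), (NYC, Helix, Pat, 4), (NYC, Helix, Pat, 6), (NYC, Helix, Zed, 12), (NYC, Helix, Zed, 4), (NYC, Helix, Zed, 6), (SEA, Nova, Ola, 9), (SF, Helix, Jo, 12), (SF, Helix, Jo, 4), (SF, Helix, Jo, 6)}
Apply σ_{qty >= 5}; surviving tuples: {(ATL, Nova, Zed, 9), (BOS, Nova, Gus, 9), (DEN, Vega, Zed, 19), (LA, Nova, Ola, 9), (NYC, Helix, Pat, 12), (NYC, Helix, Pat, 6), (NYC, Helix, Zed, 12), (NYC, Helix, Zed, 6), (SEA, Nova, Ola, 9), (SF, Helix, Jo, 12), (SF, Helix, Jo, 6)}
π[pname, city]: project onto (pname, city) (4 duplicate(s) eliminated) → {(Helix, NYC), (Helix, SF), (Nova, ATL), (Nova, BOS), (Nova, LA), (Nova, SEA), (Vega, DEN)}

{(Helix, NYC), (Helix, SF), (Nova, ATL), (Nova, BOS), (Nova, LA), (Nova, SEA), (Vega, DEN)}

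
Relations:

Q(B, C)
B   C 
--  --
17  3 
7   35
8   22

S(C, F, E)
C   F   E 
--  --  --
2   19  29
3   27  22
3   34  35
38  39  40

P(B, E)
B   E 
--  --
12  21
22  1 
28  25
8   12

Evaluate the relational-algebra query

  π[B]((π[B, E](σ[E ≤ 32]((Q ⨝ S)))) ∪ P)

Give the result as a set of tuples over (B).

{12, 17, 22, 28, 8}

Joining Q and S on C yields {(17, 3, 27, 22), (17, 3, 34, 35)}.
Apply σ_{E ≤ 32}; surviving tuples: {(17, 3, 27, 22)}
Keep only column(s) B, E: {(17, 22)}
Set union of the two operands is {(12, 21), (17, 22), (22, 1), (28, 25), (8, 12)}.
Keep only column(s) B: {12, 17, 22, 28, 8}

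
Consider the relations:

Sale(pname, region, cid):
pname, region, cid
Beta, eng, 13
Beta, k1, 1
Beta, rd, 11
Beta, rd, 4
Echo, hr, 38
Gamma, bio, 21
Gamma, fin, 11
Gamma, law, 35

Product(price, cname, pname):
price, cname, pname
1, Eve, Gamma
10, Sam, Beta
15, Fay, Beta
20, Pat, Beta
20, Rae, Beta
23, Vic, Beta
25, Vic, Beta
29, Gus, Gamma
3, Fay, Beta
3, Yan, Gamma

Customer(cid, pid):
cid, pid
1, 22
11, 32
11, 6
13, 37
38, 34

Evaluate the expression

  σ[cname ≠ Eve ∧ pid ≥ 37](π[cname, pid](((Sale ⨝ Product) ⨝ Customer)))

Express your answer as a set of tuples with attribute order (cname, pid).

Joining Sale and Product on pname yields {(Beta, eng, 13, 10, Sam), (Beta, eng, 13, 15, Fay), (Beta, eng, 13, 20, Pat), (Beta, eng, 13, 20, Rae), (Beta, eng, 13, 23, Vic), (Beta, eng, 13, 25, Vic), (Beta, eng, 13, 3, Fay), (Beta, k1, 1, 10, Sam), (Beta, k1, 1, 15, Fay), (Beta, k1, 1, 20, Pat), (Beta, k1, 1, 20, Rae), (Beta, k1, 1, 23, Vic), (Beta, k1, 1, 25, Vic), (Beta, k1, 1, 3, Fay), (Beta, rd, 11, 10, Sam), (Beta, rd, 11, 15, Fay), (Beta, rd, 11, 20, Pat), (Beta, rd, 11, 20, Rae), (Beta, rd, 11, 23, Vic), (Beta, rd, 11, 25, Vic), (Beta, rd, 11, 3, Fay), (Beta, rd, 4, 10, Sam), (Beta, rd, 4, 15, Fay), (Beta, rd, 4, 20, Pat), (Beta, rd, 4, 20, Rae), (Beta, rd, 4, 23, Vic), (Beta, rd, 4, 25, Vic), (Beta, rd, 4, 3, Fay), (Gamma, bio, 21, 1, Eve), (Gamma, bio, 21, 29, Gus), (Gamma, bio, 21, 3, Yan), (Gamma, fin, 11, 1, Eve), (Gamma, fin, 11, 29, Gus), (Gamma, fin, 11, 3, Yan), (Gamma, law, 35, 1, Eve), (Gamma, law, 35, 29, Gus), (Gamma, law, 35, 3, Yan)}.
Joining (Sale ⨝ Product) and Customer on cid yields {(Beta, eng, 13, 10, Sam, 37), (Beta, eng, 13, 15, Fay, 37), (Beta, eng, 13, 20, Pat, 37), (Beta, eng, 13, 20, Rae, 37), (Beta, eng, 13, 23, Vic, 37), (Beta, eng, 13, 25, Vic, 37), (Beta, eng, 13, 3, Fay, 37), (Beta, k1, 1, 10, Sam, 22), (Beta, k1, 1, 15, Fay, 22), (Beta, k1, 1, 20, Pat, 22), (Beta, k1, 1, 20, Rae, 22), (Beta, k1, 1, 23, Vic, 22), (Beta, k1, 1, 25, Vic, 22), (Beta, k1, 1, 3, Fay, 22), (Beta, rd, 11, 10, Sam, 32), (Beta, rd, 11, 10, Sam, 6), (Beta, rd, 11, 15, Fay, 32), (Beta, rd, 11, 15, Fay, 6), (Beta, rd, 11, 20, Pat, 32), (Beta, rd, 11, 20, Pat, 6), (Beta, rd, 11, 20, Rae, 32), (Beta, rd, 11, 20, Rae, 6), (Beta, rd, 11, 23, Vic, 32), (Beta, rd, 11, 23, Vic, 6), (Beta, rd, 11, 25, Vic, 32), (Beta, rd, 11, 25, Vic, 6), (Beta, rd, 11, 3, Fay, 32), (Beta, rd, 11, 3, Fay, 6), (Gamma, fin, 11, 1, Eve, 32), (Gamma, fin, 11, 1, Eve, 6), (Gamma, fin, 11, 29, Gus, 32), (Gamma, fin, 11, 29, Gus, 6), (Gamma, fin, 11, 3, Yan, 32), (Gamma, fin, 11, 3, Yan, 6)}.
π_{cname, pid} gives {(Eve, 32), (Eve, 6), (Fay, 22), (Fay, 32), (Fay, 37), (Fay, 6), (Gus, 32), (Gus, 6), (Pat, 22), (Pat, 32), (Pat, 37), (Pat, 6), (Rae, 22), (Rae, 32), (Rae, 37), (Rae, 6), (Sam, 22), (Sam, 32), (Sam, 37), (Sam, 6), (Vic, 22), (Vic, 32), (Vic, 37), (Vic, 6), (Yan, 32), (Yan, 6)} (8 duplicate(s) eliminated).
Filtering on cname ≠ Eve ∧ pid ≥ 37 leaves {(Fay, 37), (Pat, 37), (Rae, 37), (Sam, 37), (Vic, 37)}.

{(Fay, 37), (Pat, 37), (Rae, 37), (Sam, 37), (Vic, 37)}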